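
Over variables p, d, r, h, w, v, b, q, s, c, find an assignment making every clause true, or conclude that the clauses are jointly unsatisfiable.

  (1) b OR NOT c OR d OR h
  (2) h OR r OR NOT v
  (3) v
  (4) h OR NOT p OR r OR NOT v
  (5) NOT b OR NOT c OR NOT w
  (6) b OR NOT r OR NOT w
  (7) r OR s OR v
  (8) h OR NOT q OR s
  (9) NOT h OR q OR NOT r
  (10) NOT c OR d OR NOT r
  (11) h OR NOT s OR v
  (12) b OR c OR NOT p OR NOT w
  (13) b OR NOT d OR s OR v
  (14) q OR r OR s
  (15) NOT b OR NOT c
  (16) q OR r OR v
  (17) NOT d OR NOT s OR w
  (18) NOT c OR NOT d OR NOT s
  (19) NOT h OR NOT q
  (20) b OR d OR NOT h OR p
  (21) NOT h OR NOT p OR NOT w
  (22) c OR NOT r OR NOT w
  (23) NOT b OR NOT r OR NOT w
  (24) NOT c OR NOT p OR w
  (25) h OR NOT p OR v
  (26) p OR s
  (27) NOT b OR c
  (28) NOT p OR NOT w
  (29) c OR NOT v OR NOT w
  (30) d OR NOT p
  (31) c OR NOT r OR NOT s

Unit clause (v) forces v = True.
Set p = True.
  then (NOT p OR NOT w) forces w = False.
  then (d OR NOT p) forces d = True.
  then (NOT d OR NOT s OR w) forces s = False.
  then (NOT c OR NOT p OR w) forces c = False.
  then (NOT b OR c) forces b = False.
Set r = True.
Try h = True:
  (NOT h OR q OR NOT r) forces q = True.
  clause (NOT h OR NOT q) is falsified — backtrack.
So h = False.
  then (h OR NOT q OR s) forces q = False.
All clauses satisfied.

p = True; d = True; r = True; h = False; w = False; v = True; b = False; q = False; s = False; c = False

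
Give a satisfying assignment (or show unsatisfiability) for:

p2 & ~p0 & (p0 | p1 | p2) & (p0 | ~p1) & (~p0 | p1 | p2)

p0 = False, p1 = False, p2 = True

Unit clause (p2) forces p2 = True.
Unit clause (~p0) forces p0 = False.
In (p0 | ~p1) only ~p1 is left, so p1 = False.
Check each clause:
  (p2): p2 holds.
  (~p0): ~p0 holds.
  (p0 | p1 | p2): p2 holds.
  (p0 | ~p1): ~p1 holds.
  (~p0 | p1 | p2): ~p0 holds.
All clauses satisfied.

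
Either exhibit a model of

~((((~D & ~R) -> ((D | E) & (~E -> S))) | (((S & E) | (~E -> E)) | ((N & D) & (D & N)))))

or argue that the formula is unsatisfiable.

S=F, N=T, R=F, E=F, D=F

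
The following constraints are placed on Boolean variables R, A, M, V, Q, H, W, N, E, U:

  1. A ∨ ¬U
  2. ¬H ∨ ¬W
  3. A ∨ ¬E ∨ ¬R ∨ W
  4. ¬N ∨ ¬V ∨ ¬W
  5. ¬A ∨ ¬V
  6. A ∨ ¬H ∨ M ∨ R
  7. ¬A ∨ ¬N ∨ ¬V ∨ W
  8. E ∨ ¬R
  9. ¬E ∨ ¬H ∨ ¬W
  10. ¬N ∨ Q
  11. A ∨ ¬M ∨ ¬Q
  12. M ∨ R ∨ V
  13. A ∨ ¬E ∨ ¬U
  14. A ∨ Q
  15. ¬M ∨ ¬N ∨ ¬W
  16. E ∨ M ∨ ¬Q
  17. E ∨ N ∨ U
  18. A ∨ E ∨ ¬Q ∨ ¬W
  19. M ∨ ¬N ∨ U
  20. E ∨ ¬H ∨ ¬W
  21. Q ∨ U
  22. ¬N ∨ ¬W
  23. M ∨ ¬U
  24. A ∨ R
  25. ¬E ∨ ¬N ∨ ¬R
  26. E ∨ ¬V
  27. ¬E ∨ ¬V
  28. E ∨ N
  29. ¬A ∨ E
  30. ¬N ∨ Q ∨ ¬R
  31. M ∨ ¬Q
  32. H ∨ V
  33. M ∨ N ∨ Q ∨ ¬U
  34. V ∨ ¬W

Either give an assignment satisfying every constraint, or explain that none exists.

Set R = False.
  then (A ∨ R) forces A = True.
  then (¬A ∨ E) forces E = True.
  then (¬A ∨ ¬V) forces V = False.
  then (M ∨ R ∨ V) forces M = True.
  then (H ∨ V) forces H = True.
  then (V ∨ ¬W) forces W = False.
Set Q = True.
Set N = True.
Set U = False.
All clauses satisfied.

R=F; A=T; M=T; V=F; Q=T; H=T; W=F; N=T; E=T; U=F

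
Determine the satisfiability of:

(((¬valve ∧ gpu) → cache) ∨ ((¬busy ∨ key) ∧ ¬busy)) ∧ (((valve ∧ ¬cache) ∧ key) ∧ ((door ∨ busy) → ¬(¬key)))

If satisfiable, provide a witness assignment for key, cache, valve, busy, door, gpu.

key: True; cache: False; valve: True; busy: True; door: False; gpu: True

  ((¬valve ∧ gpu) → cache) ∨ ((¬busy ∨ key) ∧ ¬busy) = True
    (¬valve ∧ gpu) → cache = True
      ¬valve ∧ gpu = False
        ¬valve = False
    (¬busy ∨ key) ∧ ¬busy = False
      ¬busy ∨ key = True
        ¬busy = False
      ¬busy = False
  ((valve ∧ ¬cache) ∧ key) ∧ ((door ∨ busy) → ¬(¬key)) = True
    (valve ∧ ¬cache) ∧ key = True
      valve ∧ ¬cache = True
        ¬cache = True
    (door ∨ busy) → ¬(¬key) = True
      door ∨ busy = True
      ¬(¬key) = True
        ¬key = False
Both conjuncts True, so the formula holds.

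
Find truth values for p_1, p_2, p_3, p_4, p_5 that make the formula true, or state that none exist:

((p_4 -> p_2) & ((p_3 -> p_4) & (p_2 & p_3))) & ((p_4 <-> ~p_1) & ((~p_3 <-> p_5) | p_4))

p_1: False, p_2: True, p_3: True, p_4: True, p_5: False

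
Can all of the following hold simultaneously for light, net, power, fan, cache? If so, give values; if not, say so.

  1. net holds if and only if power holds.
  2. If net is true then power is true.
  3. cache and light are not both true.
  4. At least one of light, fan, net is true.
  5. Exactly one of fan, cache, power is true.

light: True, net: False, power: False, fan: True, cache: False

  (1) net=F, power=F — same ✓
  (2) net=F ⇒ power: vacuous ✓
  (3) cache=F, light=T — not both ✓
  (4) {light, fan, net}: 2 true — at least one ✓
  (5) {fan, cache, power}: 1 true — exactly one ✓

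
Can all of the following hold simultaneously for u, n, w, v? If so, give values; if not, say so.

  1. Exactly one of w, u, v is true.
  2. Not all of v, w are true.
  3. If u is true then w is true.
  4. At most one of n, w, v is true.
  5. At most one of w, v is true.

u = False, n = False, w = False, v = True

  (1) {w, u, v}: 1 true — exactly one ✓
  (2) {v, w}: 1/2 true — not all ✓
  (3) u=F ⇒ w: vacuous ✓
  (4) {n, w, v}: 1 true — at most one ✓
  (5) {w, v}: 1 true — at most one ✓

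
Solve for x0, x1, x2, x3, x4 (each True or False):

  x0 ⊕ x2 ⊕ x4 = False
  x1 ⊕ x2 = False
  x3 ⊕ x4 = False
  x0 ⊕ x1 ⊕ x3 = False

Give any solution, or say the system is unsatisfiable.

x0 = False, x1 = False, x2 = False, x3 = False, x4 = False

x0 ⊕ x2 ⊕ x4 = F ⊕ F ⊕ F = False ✓
x1 ⊕ x2 = F ⊕ F = False ✓
x3 ⊕ x4 = F ⊕ F = False ✓
x0 ⊕ x1 ⊕ x3 = F ⊕ F ⊕ F = False ✓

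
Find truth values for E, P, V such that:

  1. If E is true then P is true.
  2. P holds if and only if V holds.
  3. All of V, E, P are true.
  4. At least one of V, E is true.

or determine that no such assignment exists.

E=T, P=T, V=T

  (1) E=T ⇒ P: T ✓
  (2) P=T, V=T — same ✓
  (3) {V, E, P}: all 3 true ✓
  (4) {V, E}: 2 true — at least one ✓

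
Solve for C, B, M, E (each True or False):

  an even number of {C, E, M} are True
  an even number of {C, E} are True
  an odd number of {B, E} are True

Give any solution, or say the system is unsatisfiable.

C=F, B=T, M=F, E=F

{C, E, M}: 0 true → even ✓
{C, E}: 0 true → even ✓
{B, E}: 1 true → odd ✓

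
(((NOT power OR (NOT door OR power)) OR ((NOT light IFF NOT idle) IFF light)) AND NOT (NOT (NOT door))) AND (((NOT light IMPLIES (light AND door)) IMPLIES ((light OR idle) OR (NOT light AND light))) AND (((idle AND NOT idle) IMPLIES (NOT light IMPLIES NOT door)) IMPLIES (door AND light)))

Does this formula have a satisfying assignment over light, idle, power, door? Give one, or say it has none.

Case door = True: the conjunct NOT (NOT (NOT door)) becomes NOT (NOT False) = False.
Case door = False: the conjunct ((idle AND NOT idle) IMPLIES (NOT light IMPLIES NOT door)) IMPLIES (door AND light) becomes ((idle AND NOT idle) IMPLIES True) IMPLIES (False AND light) = False.
Both cases fail — unsatisfiable.

No satisfying assignment exists.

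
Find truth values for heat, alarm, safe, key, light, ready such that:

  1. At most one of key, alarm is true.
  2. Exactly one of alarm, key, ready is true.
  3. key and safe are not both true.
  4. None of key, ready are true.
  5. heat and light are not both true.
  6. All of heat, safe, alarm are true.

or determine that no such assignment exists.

heat=T, alarm=T, safe=T, key=F, light=F, ready=F

  (1) {key, alarm}: 1 true — at most one ✓
  (2) {alarm, key, ready}: 1 true — exactly one ✓
  (3) key=F, safe=T — not both ✓
  (4) {key, ready}: 0 true — none ✓
  (5) heat=T, light=F — not both ✓
  (6) {heat, safe, alarm}: all 3 true ✓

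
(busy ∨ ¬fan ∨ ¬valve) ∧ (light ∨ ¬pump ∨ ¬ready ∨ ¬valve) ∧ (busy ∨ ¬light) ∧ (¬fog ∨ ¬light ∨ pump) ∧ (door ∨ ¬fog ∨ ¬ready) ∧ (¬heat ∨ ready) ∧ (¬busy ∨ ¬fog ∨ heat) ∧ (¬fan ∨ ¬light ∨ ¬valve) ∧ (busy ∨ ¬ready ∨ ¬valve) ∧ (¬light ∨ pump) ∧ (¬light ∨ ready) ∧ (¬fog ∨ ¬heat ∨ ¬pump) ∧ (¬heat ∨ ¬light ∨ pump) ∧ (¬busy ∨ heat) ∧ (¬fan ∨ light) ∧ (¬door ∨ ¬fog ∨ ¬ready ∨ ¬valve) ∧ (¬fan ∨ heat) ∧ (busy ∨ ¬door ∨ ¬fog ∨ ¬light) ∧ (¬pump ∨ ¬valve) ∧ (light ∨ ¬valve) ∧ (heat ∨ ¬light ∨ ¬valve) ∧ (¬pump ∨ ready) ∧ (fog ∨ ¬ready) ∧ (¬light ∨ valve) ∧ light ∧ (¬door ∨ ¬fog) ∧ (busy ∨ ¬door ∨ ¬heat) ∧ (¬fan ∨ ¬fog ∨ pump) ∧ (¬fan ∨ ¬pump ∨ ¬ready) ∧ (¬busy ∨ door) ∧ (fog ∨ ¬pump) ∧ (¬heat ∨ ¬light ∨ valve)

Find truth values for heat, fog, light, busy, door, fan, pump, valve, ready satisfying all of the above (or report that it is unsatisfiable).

Case valve = True:
  (¬pump ∨ ¬valve) forces pump = False.
  (¬light ∨ pump) forces light = False.
  Clause (light ∨ ¬valve) is falsified — contradiction.
Case valve = False:
  (¬light ∨ valve) forces light = False.
  Clause (light) is falsified — contradiction.
Both cases fail, so the formula is unsatisfiable.

UNSATISFIABLE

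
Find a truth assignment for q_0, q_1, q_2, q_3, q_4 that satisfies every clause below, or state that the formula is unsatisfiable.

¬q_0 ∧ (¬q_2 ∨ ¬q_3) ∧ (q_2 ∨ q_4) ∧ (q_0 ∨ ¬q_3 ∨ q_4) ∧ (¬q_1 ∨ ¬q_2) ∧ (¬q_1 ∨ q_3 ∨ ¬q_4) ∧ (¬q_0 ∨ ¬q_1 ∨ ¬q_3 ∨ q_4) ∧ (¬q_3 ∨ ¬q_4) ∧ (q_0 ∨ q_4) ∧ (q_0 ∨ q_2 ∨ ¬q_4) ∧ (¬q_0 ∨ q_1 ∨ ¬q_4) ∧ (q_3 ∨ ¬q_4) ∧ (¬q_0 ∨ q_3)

The formula is unsatisfiable.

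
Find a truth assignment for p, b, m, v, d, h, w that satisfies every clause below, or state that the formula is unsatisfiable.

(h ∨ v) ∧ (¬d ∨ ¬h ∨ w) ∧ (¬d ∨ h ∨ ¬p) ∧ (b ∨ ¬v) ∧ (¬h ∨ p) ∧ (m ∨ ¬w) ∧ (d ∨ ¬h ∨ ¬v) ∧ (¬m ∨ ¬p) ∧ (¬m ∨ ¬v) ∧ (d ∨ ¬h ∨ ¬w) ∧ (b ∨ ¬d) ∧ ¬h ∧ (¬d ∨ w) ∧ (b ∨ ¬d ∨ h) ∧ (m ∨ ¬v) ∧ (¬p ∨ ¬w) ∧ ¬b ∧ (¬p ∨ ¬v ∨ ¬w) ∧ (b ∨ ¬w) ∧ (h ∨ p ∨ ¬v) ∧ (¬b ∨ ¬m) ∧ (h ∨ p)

The formula is unsatisfiable.

Case b = True:
  Clause (¬b) is falsified — contradiction.
Case b = False:
  (b ∨ ¬v) forces v = False.
  (h ∨ v) forces h = True.
  Clause (¬h) is falsified — contradiction.
Both cases fail, so the formula is unsatisfiable.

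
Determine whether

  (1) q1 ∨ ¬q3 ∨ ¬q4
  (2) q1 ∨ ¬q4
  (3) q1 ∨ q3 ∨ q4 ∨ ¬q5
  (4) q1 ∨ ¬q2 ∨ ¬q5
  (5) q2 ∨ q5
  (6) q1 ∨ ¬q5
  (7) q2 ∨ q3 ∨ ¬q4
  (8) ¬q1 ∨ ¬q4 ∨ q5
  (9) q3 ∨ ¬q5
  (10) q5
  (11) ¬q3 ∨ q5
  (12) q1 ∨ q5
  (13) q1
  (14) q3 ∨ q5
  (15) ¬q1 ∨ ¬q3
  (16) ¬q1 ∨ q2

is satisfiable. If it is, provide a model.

Unsatisfiable

Case q1 = True:
  (q5) forces q5 = True.
  (q3 ∨ ¬q5) forces q3 = True.
  Clause (¬q1 ∨ ¬q3) is falsified — contradiction.
Case q1 = False:
  Clause (q1) is falsified — contradiction.
Both cases fail, so the formula is unsatisfiable.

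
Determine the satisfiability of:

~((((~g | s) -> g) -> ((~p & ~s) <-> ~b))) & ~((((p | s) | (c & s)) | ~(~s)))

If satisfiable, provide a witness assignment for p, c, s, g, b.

p: False; c: True; s: False; g: True; b: True

  ~((((~g | s) -> g) -> ((~p & ~s) <-> ~b))) = True
    ((~g | s) -> g) -> ((~p & ~s) <-> ~b) = False
      (~g | s) -> g = True
        ~g | s = False
          ~g = False
      (~p & ~s) <-> ~b = False
        ~p & ~s = True
          ~p = True
          ~s = True
        ~b = False
  ~((((p | s) | (c & s)) | ~(~s))) = True
    ((p | s) | (c & s)) | ~(~s) = False
      (p | s) | (c & s) = False
        p | s = False
        c & s = False
      ~(~s) = False
        ~s = True
Both conjuncts True, so the formula holds.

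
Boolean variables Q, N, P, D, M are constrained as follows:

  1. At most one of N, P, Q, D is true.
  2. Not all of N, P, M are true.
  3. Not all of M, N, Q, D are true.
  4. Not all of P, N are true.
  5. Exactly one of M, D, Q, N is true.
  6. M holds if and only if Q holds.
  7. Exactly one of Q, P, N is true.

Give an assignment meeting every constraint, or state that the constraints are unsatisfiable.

Q=F, N=T, P=F, D=F, M=F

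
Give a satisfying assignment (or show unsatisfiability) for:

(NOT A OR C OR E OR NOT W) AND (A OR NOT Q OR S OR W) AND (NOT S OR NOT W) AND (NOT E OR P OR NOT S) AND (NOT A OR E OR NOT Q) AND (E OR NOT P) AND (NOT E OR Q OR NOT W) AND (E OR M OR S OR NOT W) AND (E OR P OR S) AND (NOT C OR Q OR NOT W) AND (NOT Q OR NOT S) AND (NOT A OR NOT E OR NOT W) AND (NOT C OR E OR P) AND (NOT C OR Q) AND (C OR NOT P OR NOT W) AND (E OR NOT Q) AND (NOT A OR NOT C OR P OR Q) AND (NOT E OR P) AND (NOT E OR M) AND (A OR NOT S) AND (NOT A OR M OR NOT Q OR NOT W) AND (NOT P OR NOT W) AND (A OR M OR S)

A = True; S = False; C = False; Q = True; M = True; W = False; P = True; E = True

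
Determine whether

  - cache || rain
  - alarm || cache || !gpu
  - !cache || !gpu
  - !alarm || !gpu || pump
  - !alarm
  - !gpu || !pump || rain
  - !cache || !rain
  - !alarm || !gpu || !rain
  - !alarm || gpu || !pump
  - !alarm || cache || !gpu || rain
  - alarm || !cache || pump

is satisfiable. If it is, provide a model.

cache = False, rain = True, alarm = False, gpu = False, pump = False

Unit clause (!alarm) forces alarm = False.
Set cache = False.
  then (cache || rain) forces rain = True.
  then (alarm || cache || !gpu) forces gpu = False.
Set pump = False.
All clauses satisfied.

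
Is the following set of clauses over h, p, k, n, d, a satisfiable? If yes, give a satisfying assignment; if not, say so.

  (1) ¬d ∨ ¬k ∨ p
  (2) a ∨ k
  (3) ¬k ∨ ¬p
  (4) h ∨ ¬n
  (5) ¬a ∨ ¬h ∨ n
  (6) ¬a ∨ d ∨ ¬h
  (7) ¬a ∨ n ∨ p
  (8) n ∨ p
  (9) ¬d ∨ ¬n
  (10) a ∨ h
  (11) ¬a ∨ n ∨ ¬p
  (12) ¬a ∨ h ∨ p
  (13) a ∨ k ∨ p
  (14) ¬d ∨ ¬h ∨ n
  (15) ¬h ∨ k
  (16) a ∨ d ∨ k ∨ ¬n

h: True; p: False; k: True; n: True; d: False; a: False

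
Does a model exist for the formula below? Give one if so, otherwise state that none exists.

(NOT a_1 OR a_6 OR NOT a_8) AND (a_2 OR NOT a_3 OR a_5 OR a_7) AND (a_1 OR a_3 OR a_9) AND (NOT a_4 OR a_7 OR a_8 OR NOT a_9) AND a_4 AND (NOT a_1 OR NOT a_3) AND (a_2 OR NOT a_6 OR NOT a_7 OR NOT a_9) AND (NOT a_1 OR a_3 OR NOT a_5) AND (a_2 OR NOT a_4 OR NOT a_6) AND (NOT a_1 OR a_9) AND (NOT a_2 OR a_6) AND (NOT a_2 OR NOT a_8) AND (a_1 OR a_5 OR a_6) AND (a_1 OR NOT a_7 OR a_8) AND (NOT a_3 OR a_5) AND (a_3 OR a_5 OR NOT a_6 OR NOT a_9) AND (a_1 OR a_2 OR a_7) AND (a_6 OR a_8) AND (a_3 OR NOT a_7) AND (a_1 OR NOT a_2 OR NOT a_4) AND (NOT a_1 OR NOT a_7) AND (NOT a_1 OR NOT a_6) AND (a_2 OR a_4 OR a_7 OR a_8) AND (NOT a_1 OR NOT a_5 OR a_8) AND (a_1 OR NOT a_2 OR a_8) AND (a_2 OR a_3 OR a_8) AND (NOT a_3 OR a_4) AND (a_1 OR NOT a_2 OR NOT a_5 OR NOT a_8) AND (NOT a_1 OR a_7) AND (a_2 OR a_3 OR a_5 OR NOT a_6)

Unit clause (a_4) forces a_4 = True.
Set a_1 = False.
  then (a_1 OR NOT a_2 OR NOT a_4) forces a_2 = False.
  then (a_2 OR NOT a_4 OR NOT a_6) forces a_6 = False.
  then (a_1 OR a_5 OR a_6) forces a_5 = True.
  then (a_1 OR a_2 OR a_7) forces a_7 = True.
  then (a_6 OR a_8) forces a_8 = True.
  then (a_3 OR NOT a_7) forces a_3 = True.
Set a_9 = False.
All clauses satisfied.

a_1: False; a_2: False; a_3: True; a_4: True; a_5: True; a_6: False; a_7: True; a_8: True; a_9: False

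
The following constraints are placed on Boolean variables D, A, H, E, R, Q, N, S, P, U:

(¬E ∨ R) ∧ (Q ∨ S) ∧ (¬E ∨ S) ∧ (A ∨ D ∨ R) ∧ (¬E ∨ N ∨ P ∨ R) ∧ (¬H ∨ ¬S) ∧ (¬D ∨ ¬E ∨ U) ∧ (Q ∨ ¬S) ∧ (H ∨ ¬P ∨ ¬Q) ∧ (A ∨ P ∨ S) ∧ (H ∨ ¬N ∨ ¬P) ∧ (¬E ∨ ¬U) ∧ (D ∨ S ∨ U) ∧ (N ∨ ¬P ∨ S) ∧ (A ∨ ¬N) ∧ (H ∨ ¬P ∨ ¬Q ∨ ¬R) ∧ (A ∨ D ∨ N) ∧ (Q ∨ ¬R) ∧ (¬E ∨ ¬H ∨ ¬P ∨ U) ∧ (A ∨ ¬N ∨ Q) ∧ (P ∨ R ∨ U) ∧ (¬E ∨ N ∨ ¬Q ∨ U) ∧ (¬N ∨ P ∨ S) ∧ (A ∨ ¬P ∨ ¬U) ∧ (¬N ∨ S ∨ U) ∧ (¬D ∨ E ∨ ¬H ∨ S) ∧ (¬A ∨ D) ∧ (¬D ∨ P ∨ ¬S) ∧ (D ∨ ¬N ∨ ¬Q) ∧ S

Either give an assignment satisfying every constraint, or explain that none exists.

The formula is unsatisfiable.

Case D = True:
  (S) forces S = True.
  (¬H ∨ ¬S) forces H = False.
  (Q ∨ ¬S) forces Q = True.
  (H ∨ ¬P ∨ ¬Q) forces P = False.
  Clause (¬D ∨ P ∨ ¬S) is falsified — contradiction.
Case D = False:
  (¬A ∨ D) forces A = False.
  (A ∨ D ∨ R) forces R = True.
  (A ∨ ¬N) forces N = False.
  Clause (A ∨ D ∨ N) is falsified — contradiction.
Both cases fail, so the formula is unsatisfiable.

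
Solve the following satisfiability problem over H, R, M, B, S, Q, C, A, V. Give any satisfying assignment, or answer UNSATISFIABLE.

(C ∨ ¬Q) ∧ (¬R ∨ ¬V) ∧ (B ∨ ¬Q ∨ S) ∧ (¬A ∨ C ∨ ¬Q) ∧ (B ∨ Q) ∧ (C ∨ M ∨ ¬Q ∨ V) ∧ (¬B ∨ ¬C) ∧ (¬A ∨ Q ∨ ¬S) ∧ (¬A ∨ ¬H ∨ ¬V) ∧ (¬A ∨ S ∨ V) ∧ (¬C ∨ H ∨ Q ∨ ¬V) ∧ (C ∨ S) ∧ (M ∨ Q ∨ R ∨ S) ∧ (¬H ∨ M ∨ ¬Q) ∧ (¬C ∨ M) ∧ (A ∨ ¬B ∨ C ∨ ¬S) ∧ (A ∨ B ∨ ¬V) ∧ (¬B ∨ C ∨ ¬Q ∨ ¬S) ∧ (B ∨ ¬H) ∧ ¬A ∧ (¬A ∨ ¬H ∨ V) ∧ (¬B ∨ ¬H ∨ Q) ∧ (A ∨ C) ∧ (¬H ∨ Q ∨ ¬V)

H: False, R: True, M: True, B: False, S: True, Q: True, C: True, A: False, V: False

Unit clause (¬A) forces A = False.
In (A ∨ C) only C is left, so C = True.
In (¬B ∨ ¬C) only ¬B is left, so B = False.
In (¬C ∨ M) only M is left, so M = True.
In (A ∨ B ∨ ¬V) only ¬V is left, so V = False.
In (B ∨ ¬H) only ¬H is left, so H = False.
In (B ∨ Q) only Q is left, so Q = True.
In (B ∨ ¬Q ∨ S) only S is left, so S = True.
Set R = True.
All clauses satisfied.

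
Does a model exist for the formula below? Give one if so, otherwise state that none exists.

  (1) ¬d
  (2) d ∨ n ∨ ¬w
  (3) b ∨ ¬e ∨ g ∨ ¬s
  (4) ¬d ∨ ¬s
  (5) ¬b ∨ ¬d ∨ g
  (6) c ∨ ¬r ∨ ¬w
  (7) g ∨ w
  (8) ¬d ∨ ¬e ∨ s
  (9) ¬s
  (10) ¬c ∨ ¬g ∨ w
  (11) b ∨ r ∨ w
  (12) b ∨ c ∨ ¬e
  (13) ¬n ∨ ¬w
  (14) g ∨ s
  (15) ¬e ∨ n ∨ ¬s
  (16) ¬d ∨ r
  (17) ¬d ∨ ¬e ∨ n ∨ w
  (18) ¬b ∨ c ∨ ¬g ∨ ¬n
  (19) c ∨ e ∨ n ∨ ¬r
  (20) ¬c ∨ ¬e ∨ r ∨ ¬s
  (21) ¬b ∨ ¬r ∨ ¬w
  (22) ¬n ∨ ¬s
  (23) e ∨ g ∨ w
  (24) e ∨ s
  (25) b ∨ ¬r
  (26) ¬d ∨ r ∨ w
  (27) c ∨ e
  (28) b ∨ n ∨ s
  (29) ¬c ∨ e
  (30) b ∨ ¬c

e: True; g: True; b: True; d: False; s: False; n: False; r: False; w: False; c: False

Unit clause (¬d) forces d = False.
Unit clause (¬s) forces s = False.
In (g ∨ s) only g is left, so g = True.
In (e ∨ s) only e is left, so e = True.
Try b = False:
  (b ∨ c ∨ ¬e) forces c = True.
  clause (b ∨ ¬c) is falsified — backtrack.
So b = True.
Try n = True:
  (¬n ∨ ¬w) forces w = False.
  (¬c ∨ ¬g ∨ w) forces c = False.
  clause (¬b ∨ c ∨ ¬g ∨ ¬n) is falsified — backtrack.
So n = False.
  then (d ∨ n ∨ ¬w) forces w = False.
  then (¬c ∨ ¬g ∨ w) forces c = False.
Set r = False.
All clauses satisfied.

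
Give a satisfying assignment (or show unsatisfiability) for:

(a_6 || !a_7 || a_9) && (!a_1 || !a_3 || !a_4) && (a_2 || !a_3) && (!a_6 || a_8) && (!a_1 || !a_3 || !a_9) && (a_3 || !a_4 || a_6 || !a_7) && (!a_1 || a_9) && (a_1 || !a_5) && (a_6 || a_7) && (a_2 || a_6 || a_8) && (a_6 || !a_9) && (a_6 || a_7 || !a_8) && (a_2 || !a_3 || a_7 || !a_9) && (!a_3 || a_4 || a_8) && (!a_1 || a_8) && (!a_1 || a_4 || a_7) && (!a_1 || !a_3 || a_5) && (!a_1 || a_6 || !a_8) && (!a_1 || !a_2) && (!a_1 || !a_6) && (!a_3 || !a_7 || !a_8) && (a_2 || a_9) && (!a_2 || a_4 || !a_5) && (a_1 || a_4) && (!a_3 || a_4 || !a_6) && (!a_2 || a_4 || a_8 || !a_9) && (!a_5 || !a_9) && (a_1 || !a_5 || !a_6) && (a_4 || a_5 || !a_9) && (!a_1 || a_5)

a_1 = False, a_2 = True, a_3 = False, a_4 = True, a_5 = False, a_6 = True, a_7 = False, a_8 = True, a_9 = True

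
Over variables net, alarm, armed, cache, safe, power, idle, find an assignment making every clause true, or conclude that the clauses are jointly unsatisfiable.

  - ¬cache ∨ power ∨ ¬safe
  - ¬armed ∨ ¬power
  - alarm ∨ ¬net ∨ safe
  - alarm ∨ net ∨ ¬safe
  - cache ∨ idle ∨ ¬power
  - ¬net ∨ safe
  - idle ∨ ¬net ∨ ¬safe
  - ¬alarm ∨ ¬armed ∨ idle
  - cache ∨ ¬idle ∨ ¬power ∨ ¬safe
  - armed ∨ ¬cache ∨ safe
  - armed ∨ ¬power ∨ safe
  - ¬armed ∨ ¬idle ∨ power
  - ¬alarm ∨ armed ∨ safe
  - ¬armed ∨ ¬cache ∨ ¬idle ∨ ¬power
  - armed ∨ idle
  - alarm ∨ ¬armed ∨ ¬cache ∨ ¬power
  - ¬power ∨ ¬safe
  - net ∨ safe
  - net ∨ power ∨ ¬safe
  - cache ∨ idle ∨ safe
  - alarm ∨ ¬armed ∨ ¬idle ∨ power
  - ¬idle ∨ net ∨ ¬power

Set net = True.
  then (¬net ∨ safe) forces safe = True.
  then (idle ∨ ¬net ∨ ¬safe) forces idle = True.
  then (¬power ∨ ¬safe) forces power = False.
  then (¬cache ∨ power ∨ ¬safe) forces cache = False.
  then (¬armed ∨ ¬idle ∨ power) forces armed = False.
Set alarm = False.
All clauses satisfied.

net = True, alarm = False, armed = False, cache = False, safe = True, power = False, idle = True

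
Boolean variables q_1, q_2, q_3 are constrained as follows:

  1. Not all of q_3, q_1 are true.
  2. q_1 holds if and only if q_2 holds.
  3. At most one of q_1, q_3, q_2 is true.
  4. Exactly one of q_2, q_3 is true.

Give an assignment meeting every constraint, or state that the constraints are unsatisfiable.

q_1=F, q_2=F, q_3=T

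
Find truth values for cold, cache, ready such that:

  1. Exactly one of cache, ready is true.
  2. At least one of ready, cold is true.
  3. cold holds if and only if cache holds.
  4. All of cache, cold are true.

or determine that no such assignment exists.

cold: True; cache: True; ready: False

  (1) {cache, ready}: 1 true — exactly one ✓
  (2) {ready, cold}: 1 true — at least one ✓
  (3) cold=T, cache=T — same ✓
  (4) {cache, cold}: all 2 true ✓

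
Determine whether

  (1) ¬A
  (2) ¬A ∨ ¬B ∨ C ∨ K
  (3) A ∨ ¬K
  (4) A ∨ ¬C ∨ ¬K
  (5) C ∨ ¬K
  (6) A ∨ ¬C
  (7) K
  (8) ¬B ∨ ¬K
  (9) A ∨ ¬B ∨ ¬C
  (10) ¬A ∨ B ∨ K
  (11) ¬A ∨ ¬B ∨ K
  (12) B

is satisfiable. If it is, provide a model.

The formula is unsatisfiable.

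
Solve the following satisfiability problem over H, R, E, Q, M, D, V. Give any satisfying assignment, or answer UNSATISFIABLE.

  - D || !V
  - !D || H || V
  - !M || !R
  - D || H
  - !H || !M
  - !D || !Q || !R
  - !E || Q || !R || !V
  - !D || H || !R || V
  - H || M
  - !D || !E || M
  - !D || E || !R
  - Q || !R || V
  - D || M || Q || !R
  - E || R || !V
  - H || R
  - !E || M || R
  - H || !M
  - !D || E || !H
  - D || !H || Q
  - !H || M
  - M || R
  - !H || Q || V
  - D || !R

Case M = True:
  (!M || !R) forces R = False.
  (!H || !M) forces H = False.
  Clause (H || R) is falsified — contradiction.
Case M = False:
  (H || M) forces H = True.
  Clause (!H || M) is falsified — contradiction.
Both cases fail, so the formula is unsatisfiable.

UNSATISFIABLE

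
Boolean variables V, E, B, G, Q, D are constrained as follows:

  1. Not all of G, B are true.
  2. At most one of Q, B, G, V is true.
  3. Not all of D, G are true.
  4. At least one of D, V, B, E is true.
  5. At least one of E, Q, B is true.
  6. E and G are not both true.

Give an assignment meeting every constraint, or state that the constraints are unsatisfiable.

V = True; E = True; B = False; G = False; Q = False; D = True

  (1) {G, B}: 0/2 true — not all ✓
  (2) {Q, B, G, V}: 1 true — at most one ✓
  (3) {D, G}: 1/2 true — not all ✓
  (4) {D, V, B, E}: 3 true — at least one ✓
  (5) {E, Q, B}: 1 true — at least one ✓
  (6) E=T, G=F — not both ✓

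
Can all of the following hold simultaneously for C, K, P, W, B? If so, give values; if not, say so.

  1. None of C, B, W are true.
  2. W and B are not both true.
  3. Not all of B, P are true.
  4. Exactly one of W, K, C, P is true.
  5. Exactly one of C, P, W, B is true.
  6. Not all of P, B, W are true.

C: False, K: False, P: True, W: False, B: False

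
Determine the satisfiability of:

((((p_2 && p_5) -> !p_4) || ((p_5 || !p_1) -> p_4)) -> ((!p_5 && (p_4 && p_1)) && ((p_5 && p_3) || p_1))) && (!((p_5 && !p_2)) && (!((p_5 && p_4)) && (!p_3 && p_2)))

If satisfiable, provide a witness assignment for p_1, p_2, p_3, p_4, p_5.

p_1 = True; p_2 = True; p_3 = False; p_4 = True; p_5 = False

  (((p_2 && p_5) -> !p_4) || ((p_5 || !p_1) -> p_4)) -> ((!p_5 && (p_4 && p_1)) && ((p_5 && p_3) || p_1)) = True
    ((p_2 && p_5) -> !p_4) || ((p_5 || !p_1) -> p_4) = True
      (p_2 && p_5) -> !p_4 = True
        p_2 && p_5 = False
        !p_4 = False
      (p_5 || !p_1) -> p_4 = True
        p_5 || !p_1 = False
          !p_1 = False
    (!p_5 && (p_4 && p_1)) && ((p_5 && p_3) || p_1) = True
      !p_5 && (p_4 && p_1) = True
        !p_5 = True
        p_4 && p_1 = True
      (p_5 && p_3) || p_1 = True
        p_5 && p_3 = False
  !((p_5 && !p_2)) && (!((p_5 && p_4)) && (!p_3 && p_2)) = True
    !((p_5 && !p_2)) = True
      p_5 && !p_2 = False
        !p_2 = False
    !((p_5 && p_4)) && (!p_3 && p_2) = True
      !((p_5 && p_4)) = True
        p_5 && p_4 = False
      !p_3 && p_2 = True
        !p_3 = True
Both conjuncts True, so the formula holds.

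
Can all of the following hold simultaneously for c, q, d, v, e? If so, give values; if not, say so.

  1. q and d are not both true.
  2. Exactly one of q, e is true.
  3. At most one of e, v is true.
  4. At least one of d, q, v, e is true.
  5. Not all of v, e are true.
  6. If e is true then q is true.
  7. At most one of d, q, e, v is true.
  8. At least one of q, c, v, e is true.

c = True, q = True, d = False, v = False, e = False

  (1) q=T, d=F — not both ✓
  (2) {q, e}: 1 true — exactly one ✓
  (3) {e, v}: 0 true — at most one ✓
  (4) {d, q, v, e}: 1 true — at least one ✓
  (5) {v, e}: 0/2 true — not all ✓
  (6) e=F ⇒ q: vacuous ✓
  (7) {d, q, e, v}: 1 true — at most one ✓
  (8) {q, c, v, e}: 2 true — at least one ✓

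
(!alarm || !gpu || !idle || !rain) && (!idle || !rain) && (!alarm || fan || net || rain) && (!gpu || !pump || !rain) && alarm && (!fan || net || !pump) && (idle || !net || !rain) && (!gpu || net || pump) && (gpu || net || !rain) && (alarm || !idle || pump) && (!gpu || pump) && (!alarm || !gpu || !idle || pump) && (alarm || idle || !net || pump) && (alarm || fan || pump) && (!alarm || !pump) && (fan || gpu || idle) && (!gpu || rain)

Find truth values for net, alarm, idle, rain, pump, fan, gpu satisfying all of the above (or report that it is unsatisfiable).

net=F, alarm=T, idle=T, rain=F, pump=F, fan=T, gpu=F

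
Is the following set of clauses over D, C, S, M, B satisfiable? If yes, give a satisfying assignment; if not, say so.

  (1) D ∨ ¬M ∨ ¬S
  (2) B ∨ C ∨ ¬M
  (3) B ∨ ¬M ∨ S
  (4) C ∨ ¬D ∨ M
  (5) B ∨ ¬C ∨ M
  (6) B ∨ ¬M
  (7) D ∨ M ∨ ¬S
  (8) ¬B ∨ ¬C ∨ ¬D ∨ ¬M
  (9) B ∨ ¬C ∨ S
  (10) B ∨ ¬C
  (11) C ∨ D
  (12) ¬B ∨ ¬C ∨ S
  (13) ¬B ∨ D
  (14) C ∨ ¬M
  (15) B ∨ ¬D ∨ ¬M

D: True, C: True, S: True, M: False, B: True

Try D = False:
  (C ∨ D) forces C = True.
  (B ∨ ¬C) forces B = True.
  clause (¬B ∨ D) is falsified — backtrack.
So D = True.
Set C = True.
  then (B ∨ ¬C) forces B = True.
  then (¬B ∨ ¬C ∨ S) forces S = True.
  then (¬B ∨ ¬C ∨ ¬D ∨ ¬M) forces M = False.
All clauses satisfied.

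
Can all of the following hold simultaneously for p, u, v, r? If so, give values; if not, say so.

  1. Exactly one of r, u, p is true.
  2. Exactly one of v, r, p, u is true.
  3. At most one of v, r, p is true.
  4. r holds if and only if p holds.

p=F, u=T, v=F, r=F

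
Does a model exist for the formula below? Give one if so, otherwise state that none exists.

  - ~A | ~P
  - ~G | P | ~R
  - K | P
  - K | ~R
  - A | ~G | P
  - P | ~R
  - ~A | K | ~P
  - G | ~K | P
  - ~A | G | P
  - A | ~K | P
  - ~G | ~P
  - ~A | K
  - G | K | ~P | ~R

P = False, A = True, K = True, R = False, G = True

Set P = False.
  then (K | P) forces K = True.
  then (P | ~R) forces R = False.
  then (G | ~K | P) forces G = True.
  then (A | ~K | P) forces A = True.
All clauses satisfied.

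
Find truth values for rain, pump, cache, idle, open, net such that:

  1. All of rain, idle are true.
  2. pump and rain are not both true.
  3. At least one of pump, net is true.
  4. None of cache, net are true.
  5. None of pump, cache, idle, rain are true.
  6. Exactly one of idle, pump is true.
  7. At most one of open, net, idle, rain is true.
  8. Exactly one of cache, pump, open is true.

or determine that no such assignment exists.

Case rain = True:
  Constraint (5) is violated (rain=T) — contradiction.
Case rain = False:
  Constraint (1) is violated (rain=F) — contradiction.
Both cases fail — unsatisfiable.

Unsatisfiable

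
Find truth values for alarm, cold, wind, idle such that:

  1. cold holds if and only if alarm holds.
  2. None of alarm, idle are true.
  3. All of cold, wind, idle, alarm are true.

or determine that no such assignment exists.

Case alarm = True:
  Constraint (2) is violated (alarm=T) — contradiction.
Case alarm = False:
  Constraint (3) is violated (alarm=F) — contradiction.
Both cases fail — unsatisfiable.

UNSATISFIABLE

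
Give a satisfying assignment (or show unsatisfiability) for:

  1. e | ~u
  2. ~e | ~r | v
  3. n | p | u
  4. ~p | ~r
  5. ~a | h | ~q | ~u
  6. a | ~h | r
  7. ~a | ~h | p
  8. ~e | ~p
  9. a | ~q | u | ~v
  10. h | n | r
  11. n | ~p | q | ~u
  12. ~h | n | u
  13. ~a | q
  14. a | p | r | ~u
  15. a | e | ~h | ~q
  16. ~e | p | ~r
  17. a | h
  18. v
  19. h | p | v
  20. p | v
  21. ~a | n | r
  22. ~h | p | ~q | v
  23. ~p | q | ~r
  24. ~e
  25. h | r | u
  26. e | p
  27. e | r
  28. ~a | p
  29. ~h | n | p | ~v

No satisfying assignment exists.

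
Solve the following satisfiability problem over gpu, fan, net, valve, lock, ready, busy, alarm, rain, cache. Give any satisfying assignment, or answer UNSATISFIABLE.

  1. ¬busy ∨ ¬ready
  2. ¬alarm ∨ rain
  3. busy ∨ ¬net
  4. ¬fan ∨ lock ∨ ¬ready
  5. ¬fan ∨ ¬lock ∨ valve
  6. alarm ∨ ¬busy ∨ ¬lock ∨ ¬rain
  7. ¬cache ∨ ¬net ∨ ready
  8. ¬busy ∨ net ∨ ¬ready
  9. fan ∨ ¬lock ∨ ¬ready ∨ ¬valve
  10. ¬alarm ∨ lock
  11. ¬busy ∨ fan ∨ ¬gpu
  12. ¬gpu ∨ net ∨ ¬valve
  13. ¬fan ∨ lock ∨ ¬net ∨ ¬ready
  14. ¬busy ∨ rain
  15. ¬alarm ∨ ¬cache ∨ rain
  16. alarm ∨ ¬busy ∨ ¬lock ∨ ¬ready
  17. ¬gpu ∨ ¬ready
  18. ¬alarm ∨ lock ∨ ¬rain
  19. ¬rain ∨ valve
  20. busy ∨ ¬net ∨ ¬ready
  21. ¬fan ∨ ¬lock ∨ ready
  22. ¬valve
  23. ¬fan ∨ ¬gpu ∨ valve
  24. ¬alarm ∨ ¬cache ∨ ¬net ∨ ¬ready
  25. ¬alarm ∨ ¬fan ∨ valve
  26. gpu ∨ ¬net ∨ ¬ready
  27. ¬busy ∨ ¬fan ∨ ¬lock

Unit clause (¬valve) forces valve = False.
In (¬rain ∨ valve) only ¬rain is left, so rain = False.
In (¬alarm ∨ rain) only ¬alarm is left, so alarm = False.
In (¬busy ∨ rain) only ¬busy is left, so busy = False.
In (busy ∨ ¬net) only ¬net is left, so net = False.
Set gpu = False.
Set fan = False.
Set lock = True.
Set ready = True.
Set cache = True.
All clauses satisfied.

gpu = False; fan = False; net = False; valve = False; lock = True; ready = True; busy = False; alarm = False; rain = False; cache = True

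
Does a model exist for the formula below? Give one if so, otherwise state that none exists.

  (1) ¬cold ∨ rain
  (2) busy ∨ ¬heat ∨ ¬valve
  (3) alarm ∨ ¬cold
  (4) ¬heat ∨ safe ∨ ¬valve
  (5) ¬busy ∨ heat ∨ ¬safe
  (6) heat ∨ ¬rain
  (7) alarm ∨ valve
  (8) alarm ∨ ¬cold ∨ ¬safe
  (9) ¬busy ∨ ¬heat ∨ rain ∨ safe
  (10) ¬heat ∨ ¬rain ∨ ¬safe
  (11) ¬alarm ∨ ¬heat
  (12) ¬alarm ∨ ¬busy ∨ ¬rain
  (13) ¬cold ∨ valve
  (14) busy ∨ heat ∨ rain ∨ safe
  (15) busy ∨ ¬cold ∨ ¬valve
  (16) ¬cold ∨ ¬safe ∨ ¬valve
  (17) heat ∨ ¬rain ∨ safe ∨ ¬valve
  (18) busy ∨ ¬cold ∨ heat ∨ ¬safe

busy: False, safe: True, heat: False, alarm: True, valve: False, rain: False, cold: False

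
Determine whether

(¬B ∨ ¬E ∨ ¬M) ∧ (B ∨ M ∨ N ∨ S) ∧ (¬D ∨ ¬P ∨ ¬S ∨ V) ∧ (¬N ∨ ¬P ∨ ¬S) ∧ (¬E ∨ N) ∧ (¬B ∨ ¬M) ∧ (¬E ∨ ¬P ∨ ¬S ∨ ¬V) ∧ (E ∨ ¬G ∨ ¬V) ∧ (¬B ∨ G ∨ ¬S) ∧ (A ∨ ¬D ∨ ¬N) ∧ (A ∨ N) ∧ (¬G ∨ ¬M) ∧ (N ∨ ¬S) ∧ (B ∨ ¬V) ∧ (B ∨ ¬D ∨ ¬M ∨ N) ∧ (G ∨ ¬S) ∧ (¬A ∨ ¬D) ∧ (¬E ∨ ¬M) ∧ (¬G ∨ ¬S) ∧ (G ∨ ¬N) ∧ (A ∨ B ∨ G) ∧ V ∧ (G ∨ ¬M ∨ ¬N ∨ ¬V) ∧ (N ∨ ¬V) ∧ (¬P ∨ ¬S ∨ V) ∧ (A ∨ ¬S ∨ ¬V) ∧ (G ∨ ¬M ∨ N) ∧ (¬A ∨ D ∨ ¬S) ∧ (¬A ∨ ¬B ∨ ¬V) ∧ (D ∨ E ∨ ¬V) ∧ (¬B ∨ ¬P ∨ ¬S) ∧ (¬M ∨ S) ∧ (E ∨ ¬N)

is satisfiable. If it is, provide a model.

A = False, V = True, P = False, S = False, B = True, D = False, M = False, G = True, E = True, N = True

Unit clause (V) forces V = True.
In (N ∨ ¬V) only N is left, so N = True.
In (E ∨ ¬N) only E is left, so E = True.
In (B ∨ ¬V) only B is left, so B = True.
In (¬E ∨ ¬M) only ¬M is left, so M = False.
In (G ∨ ¬N) only G is left, so G = True.
In (¬A ∨ ¬B ∨ ¬V) only ¬A is left, so A = False.
In (A ∨ ¬D ∨ ¬N) only ¬D is left, so D = False.
In (¬G ∨ ¬S) only ¬S is left, so S = False.
Set P = False.
All clauses satisfied.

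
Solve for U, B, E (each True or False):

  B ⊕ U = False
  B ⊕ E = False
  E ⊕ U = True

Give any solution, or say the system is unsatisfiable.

Adding constraints 1, 2, 3 mod 2: every variable appears an even number of times on the left, so the left side is 0.
But the right sides sum to 1 (mod 2). 0 ≠ 1 — the system is inconsistent.

Unsatisfiable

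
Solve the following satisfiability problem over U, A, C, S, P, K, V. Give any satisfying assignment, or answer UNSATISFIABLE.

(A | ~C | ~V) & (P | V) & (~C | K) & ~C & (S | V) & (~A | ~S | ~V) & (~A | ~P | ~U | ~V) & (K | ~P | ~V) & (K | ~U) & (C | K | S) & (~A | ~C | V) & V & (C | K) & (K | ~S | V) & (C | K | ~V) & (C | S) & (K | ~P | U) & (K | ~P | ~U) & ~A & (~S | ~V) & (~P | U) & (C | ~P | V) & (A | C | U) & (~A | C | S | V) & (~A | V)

Case C = True:
  Clause (~C) is falsified — contradiction.
Case C = False:
  (V) forces V = True.
  (C | K) forces K = True.
  (C | S) forces S = True.
  Clause (~S | ~V) is falsified — contradiction.
Both cases fail, so the formula is unsatisfiable.

No satisfying assignment exists.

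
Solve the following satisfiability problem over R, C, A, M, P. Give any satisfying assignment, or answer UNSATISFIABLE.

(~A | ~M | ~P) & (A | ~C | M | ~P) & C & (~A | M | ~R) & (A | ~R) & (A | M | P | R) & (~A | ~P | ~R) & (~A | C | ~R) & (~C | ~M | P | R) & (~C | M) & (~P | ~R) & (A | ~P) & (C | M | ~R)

R = True; C = True; A = True; M = True; P = False

Unit clause (C) forces C = True.
In (~C | M) only M is left, so M = True.
Try R = False:
  (~C | ~M | P | R) forces P = True.
  (~A | ~M | ~P) forces A = False.
  clause (A | ~P) is falsified — backtrack.
So R = True.
  then (A | ~R) forces A = True.
  then (~A | ~P | ~R) forces P = False.
All clauses satisfied.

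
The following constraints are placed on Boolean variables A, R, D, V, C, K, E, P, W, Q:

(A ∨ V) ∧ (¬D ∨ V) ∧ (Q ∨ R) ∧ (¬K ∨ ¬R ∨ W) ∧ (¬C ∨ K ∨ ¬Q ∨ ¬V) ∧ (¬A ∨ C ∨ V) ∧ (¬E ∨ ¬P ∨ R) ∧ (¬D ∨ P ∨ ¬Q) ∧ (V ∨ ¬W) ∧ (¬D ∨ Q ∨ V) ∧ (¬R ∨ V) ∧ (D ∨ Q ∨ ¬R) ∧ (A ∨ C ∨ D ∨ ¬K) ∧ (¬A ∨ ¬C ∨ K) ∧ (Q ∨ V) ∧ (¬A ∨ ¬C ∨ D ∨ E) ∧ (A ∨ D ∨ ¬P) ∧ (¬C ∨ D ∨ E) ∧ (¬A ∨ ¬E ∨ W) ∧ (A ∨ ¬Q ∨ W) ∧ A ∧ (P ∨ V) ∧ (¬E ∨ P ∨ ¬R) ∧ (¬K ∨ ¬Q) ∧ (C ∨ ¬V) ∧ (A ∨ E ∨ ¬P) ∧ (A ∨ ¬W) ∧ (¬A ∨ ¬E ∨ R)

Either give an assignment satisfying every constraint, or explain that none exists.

A = True; R = True; D = True; V = True; C = True; K = True; E = True; P = True; W = True; Q = False

Unit clause (A) forces A = True.
Try R = False:
  (Q ∨ R) forces Q = True.
  (¬K ∨ ¬Q) forces K = False.
  (¬A ∨ ¬C ∨ K) forces C = False.
  (¬A ∨ C ∨ V) forces V = True.
  clause (C ∨ ¬V) is falsified — backtrack.
So R = True.
  then (¬R ∨ V) forces V = True.
  then (C ∨ ¬V) forces C = True.
  then (¬A ∨ ¬C ∨ K) forces K = True.
  then (¬K ∨ ¬Q) forces Q = False.
  then (¬K ∨ ¬R ∨ W) forces W = True.
  then (D ∨ Q ∨ ¬R) forces D = True.
Set E = True.
  then (¬E ∨ P ∨ ¬R) forces P = True.
All clauses satisfied.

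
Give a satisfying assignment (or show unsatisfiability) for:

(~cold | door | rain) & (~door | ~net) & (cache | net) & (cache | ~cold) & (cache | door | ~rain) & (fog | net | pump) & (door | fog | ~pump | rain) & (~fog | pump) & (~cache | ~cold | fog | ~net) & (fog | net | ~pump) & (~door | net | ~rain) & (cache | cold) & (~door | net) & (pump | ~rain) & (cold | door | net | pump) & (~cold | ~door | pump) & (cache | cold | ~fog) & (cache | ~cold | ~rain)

Set fog = True.
  then (~fog | pump) forces pump = True.
Set rain = True.
Set cold = False.
  then (cache | cold) forces cache = True.
Try door = True:
  (~door | ~net) forces net = False.
  clause (~door | net | ~rain) is falsified — backtrack.
So door = False.
Set net = False.
All clauses satisfied.

fog = True; rain = True; cold = False; door = False; pump = True; cache = True; net = False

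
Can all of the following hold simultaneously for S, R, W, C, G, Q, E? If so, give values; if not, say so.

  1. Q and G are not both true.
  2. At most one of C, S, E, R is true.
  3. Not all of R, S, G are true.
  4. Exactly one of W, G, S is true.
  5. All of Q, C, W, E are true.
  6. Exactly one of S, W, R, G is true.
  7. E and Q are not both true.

Case E = True:
  (2) with E=T forces C = False.
  Constraint (5) is violated (C=F) — contradiction.
Case E = False:
  Constraint (5) is violated (E=F) — contradiction.
Both cases fail — unsatisfiable.

Unsatisfiable — no assignment works.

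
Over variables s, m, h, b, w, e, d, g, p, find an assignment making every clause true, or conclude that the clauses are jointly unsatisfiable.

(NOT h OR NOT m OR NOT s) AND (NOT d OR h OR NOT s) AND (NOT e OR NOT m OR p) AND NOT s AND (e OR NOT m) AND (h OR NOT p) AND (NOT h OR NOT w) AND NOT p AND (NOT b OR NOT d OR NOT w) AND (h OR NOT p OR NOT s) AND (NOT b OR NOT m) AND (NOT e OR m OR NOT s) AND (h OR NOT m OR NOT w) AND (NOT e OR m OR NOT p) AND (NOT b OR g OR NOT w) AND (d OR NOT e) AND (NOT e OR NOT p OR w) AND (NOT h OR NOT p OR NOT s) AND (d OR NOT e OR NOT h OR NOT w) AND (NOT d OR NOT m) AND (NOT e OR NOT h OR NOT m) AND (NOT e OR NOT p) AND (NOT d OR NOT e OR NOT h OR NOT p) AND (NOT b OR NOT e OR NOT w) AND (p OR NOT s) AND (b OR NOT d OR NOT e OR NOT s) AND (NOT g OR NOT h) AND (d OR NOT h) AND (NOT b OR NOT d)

Unit clause (NOT s) forces s = False.
Unit clause (NOT p) forces p = False.
Try m = True:
  (NOT e OR NOT m OR p) forces e = False.
  clause (e OR NOT m) is falsified — backtrack.
So m = False.
Set h = False.
Set b = False.
Set w = False.
Set e = True.
  then (d OR NOT e) forces d = True.
Set g = False.
All clauses satisfied.

s = False; m = False; h = False; b = False; w = False; e = True; d = True; g = False; p = False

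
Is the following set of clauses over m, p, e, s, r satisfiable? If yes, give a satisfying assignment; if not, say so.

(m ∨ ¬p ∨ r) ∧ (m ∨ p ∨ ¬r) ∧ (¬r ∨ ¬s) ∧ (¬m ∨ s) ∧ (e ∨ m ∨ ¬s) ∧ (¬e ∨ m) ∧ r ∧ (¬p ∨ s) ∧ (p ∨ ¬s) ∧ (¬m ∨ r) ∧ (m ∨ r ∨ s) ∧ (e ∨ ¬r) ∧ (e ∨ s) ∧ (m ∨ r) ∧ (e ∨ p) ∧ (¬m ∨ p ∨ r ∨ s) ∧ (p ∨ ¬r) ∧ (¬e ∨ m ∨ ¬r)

The formula is unsatisfiable.

Case p = True:
  (r) forces r = True.
  (¬r ∨ ¬s) forces s = False.
  Clause (¬p ∨ s) is falsified — contradiction.
Case p = False:
  (r) forces r = True.
  Clause (p ∨ ¬r) is falsified — contradiction.
Both cases fail, so the formula is unsatisfiable.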